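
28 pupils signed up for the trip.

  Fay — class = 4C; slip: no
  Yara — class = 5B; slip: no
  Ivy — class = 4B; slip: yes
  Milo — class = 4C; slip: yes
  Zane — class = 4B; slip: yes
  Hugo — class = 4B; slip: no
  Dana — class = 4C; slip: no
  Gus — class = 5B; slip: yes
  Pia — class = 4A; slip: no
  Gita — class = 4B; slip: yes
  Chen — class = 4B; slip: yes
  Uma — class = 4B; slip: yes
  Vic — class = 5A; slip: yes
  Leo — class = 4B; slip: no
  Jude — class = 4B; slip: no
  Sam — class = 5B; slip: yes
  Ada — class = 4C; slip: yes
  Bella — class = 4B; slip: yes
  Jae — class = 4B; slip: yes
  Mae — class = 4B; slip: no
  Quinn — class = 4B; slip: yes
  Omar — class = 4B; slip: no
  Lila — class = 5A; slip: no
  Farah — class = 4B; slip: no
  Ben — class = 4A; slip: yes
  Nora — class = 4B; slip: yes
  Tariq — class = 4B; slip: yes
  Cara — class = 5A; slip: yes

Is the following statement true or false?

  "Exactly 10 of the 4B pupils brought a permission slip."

'Exactly 10 of the 4B pupils brought a permission slip' holds iff |A ∩ B| = 10.
|A| = 16, |A ∩ B| = 10, |A ∖ B| = 6.
|A ∩ B| = 10, so the statement is true.

True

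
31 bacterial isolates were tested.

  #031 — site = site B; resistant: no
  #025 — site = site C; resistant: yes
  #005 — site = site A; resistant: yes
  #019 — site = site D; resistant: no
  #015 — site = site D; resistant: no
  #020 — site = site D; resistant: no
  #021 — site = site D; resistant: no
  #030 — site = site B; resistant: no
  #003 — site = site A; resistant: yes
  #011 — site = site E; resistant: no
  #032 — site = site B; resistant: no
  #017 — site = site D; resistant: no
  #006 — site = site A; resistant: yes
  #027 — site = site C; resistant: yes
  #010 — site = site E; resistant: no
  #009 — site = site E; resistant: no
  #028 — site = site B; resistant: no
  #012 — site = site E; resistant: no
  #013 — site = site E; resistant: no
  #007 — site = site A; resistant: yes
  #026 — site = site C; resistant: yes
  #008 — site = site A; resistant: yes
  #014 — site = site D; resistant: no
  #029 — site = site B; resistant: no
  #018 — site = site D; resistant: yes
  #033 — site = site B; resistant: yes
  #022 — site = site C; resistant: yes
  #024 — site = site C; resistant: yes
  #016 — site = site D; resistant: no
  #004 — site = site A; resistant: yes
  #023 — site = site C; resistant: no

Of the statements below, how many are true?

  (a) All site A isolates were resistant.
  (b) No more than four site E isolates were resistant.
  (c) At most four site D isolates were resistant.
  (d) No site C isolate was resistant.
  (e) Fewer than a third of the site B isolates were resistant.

4

(a) site A: |A| = 6, |A ∩ B| = 6; needs A ⊆ B, i.e. every element of A is in B (|A ∖ B| = 0) — true.
(b) site E: |A| = 5, |A ∩ B| = 0; needs |A ∩ B| ≤ 4 — true.
(c) site D: |A| = 8, |A ∩ B| = 1; needs |A ∩ B| ≤ 4 — true.
(d) site C: |A| = 6, |A ∩ B| = 5; needs A ∩ B = ∅ (|A ∩ B| = 0) — false.
(e) site B: |A| = 6, |A ∩ B| = 1; needs |A ∩ B| / |A| < 1/3 — true.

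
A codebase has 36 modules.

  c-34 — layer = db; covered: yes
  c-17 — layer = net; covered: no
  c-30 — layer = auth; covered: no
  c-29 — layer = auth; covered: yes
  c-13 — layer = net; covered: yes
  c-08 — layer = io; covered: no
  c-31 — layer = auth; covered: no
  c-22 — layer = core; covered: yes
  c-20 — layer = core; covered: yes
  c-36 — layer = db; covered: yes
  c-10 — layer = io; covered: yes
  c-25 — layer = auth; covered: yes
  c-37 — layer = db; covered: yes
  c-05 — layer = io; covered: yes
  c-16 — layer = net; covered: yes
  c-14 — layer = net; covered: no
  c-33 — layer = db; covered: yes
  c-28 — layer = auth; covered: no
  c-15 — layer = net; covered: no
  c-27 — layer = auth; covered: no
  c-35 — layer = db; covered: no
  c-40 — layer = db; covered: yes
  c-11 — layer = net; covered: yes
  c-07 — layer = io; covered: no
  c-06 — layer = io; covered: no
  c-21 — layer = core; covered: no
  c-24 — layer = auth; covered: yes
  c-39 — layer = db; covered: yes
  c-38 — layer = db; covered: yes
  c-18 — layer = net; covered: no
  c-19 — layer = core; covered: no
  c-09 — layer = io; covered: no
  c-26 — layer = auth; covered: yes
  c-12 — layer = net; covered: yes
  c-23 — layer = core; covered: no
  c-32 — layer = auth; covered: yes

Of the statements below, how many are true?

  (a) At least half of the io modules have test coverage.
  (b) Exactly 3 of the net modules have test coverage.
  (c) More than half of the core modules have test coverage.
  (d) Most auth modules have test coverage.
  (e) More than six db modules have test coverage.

(a) io: |A| = 6, |A ∩ B| = 2; needs |A ∩ B| ≥ |A ∖ B| — false.
(b) net: |A| = 8, |A ∩ B| = 4; needs |A ∩ B| = 3 — false.
(c) core: |A| = 5, |A ∩ B| = 2; needs |A ∩ B| > |A ∖ B| — false.
(d) auth: |A| = 9, |A ∩ B| = 5; needs |A ∩ B| > |A ∖ B| — true.
(e) db: |A| = 8, |A ∩ B| = 7; needs |A ∩ B| > 6 — true.

2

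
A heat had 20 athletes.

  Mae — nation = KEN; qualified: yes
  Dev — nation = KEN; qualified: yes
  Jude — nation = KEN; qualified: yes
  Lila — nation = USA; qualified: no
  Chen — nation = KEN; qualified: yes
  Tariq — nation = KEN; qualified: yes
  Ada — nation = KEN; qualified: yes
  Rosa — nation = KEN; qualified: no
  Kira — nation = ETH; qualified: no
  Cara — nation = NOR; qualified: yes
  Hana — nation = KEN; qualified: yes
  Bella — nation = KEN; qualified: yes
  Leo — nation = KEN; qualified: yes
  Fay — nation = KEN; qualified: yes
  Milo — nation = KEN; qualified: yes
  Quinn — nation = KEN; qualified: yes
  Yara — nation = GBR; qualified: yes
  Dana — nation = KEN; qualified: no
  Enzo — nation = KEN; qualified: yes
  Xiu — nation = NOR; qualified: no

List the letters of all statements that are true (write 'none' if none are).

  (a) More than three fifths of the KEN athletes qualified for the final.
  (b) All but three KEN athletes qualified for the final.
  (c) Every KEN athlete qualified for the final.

(a)

|A| = 15, |A ∩ B| = 13, |A ∖ B| = 2.
(a) |A ∩ B| / |A| > 3/5: holds.
(b) |A ∖ B| = 3: fails.
(c) A ⊆ B, i.e. every element of A is in B (|A ∖ B| = 0): fails.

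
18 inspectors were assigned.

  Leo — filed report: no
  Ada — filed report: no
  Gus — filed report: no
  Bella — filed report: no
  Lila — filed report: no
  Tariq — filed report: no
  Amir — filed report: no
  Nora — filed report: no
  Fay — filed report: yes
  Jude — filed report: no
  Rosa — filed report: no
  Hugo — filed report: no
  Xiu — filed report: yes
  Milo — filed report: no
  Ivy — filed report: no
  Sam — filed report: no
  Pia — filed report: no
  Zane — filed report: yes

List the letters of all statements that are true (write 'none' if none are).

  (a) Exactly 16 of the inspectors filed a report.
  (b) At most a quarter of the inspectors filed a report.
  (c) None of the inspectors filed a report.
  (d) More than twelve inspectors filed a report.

(b)

|A| = 18, |A ∩ B| = 3, |A ∖ B| = 15.
(a) |A ∩ B| = 16: fails.
(b) |A ∩ B| / |A| ≤ 1/4: holds.
(c) A ∩ B = ∅ (|A ∩ B| = 0): fails.
(d) |A ∩ B| > 12: fails.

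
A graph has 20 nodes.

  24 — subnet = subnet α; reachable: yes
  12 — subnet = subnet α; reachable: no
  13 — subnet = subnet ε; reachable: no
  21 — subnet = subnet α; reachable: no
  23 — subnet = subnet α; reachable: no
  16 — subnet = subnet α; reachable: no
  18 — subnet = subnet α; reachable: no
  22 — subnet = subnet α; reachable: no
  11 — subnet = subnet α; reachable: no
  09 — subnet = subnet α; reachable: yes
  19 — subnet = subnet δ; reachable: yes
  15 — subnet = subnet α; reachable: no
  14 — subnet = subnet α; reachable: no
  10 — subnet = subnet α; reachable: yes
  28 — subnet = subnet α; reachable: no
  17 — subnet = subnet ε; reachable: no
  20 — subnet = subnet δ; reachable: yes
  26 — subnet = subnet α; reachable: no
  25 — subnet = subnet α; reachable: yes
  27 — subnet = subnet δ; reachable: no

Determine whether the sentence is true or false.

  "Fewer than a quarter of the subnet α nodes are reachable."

Truth condition: |A ∩ B| / |A| < 1/4.
|A| = 15, |A ∩ B| = 4, |A ∖ B| = 11.
|A ∩ B|/|A| = 4/15, so the statement is false.

False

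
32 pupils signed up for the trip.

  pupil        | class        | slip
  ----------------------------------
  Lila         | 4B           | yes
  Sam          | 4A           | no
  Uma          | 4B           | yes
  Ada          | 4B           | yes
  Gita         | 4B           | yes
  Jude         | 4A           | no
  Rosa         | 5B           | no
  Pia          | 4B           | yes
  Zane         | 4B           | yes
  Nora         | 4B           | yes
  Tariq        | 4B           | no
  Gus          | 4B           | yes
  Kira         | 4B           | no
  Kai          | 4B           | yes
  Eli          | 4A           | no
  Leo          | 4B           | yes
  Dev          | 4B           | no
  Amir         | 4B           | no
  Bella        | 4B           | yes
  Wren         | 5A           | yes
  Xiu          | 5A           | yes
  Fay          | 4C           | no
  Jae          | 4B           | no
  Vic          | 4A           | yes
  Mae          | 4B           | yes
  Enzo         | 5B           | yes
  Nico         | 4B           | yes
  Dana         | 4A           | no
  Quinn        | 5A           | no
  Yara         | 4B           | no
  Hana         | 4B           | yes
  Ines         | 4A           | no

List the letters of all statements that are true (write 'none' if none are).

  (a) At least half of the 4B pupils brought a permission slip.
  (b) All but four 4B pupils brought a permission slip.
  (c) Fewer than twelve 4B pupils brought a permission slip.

|A| = 20, |A ∩ B| = 14, |A ∖ B| = 6.
(a) |A ∩ B| ≥ |A ∖ B|: holds.
(b) |A ∖ B| = 4: fails.
(c) |A ∩ B| < 12: fails.

(a)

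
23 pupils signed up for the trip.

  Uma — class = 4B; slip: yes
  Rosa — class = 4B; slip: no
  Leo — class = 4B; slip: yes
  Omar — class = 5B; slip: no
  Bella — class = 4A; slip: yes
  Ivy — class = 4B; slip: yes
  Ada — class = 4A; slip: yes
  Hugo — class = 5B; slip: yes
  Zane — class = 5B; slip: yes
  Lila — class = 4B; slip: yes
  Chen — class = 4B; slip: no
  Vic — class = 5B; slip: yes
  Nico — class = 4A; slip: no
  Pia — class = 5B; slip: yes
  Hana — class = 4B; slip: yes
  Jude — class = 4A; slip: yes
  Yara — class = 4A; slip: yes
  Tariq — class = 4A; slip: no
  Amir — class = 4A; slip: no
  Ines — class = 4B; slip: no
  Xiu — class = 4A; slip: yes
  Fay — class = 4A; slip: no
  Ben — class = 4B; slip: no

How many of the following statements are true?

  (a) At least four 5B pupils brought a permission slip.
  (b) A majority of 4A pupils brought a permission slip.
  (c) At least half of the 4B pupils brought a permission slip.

(a) 5B: |A| = 5, |A ∩ B| = 4; needs |A ∩ B| ≥ 4 — true.
(b) 4A: |A| = 9, |A ∩ B| = 5; needs |A ∩ B| > |A ∖ B| — true.
(c) 4B: |A| = 9, |A ∩ B| = 5; needs |A ∩ B| ≥ |A ∖ B| — true.

3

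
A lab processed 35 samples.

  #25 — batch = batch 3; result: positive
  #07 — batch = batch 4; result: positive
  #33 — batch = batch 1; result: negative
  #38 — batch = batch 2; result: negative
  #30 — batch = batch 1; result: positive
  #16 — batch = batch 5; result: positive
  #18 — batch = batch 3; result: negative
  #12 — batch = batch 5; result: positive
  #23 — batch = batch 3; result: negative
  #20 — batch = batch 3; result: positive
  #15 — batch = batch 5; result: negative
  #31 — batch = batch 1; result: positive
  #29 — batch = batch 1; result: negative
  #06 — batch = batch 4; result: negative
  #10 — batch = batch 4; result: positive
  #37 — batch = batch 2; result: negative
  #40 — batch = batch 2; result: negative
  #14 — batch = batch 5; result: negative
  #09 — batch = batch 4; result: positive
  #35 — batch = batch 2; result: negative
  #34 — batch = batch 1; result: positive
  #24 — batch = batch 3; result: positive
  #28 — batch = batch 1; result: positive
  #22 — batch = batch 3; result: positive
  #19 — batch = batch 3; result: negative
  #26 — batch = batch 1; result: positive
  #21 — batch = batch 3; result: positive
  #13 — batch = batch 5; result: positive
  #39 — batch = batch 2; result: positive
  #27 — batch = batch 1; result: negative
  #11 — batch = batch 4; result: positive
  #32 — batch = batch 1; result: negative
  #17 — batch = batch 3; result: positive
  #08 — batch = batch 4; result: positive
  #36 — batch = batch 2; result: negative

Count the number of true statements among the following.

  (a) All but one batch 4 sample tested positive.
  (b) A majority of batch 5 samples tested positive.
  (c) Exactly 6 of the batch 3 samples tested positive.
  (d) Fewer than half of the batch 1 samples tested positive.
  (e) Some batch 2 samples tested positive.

4

(a) batch 4: |A| = 6, |A ∩ B| = 5; needs |A ∖ B| = 1 — true.
(b) batch 5: |A| = 5, |A ∩ B| = 3; needs |A ∩ B| > |A ∖ B| — true.
(c) batch 3: |A| = 9, |A ∩ B| = 6; needs |A ∩ B| = 6 — true.
(d) batch 1: |A| = 9, |A ∩ B| = 5; needs |A ∩ B| < |A ∖ B| — false.
(e) batch 2: |A| = 6, |A ∩ B| = 1; needs A ∩ B ≠ ∅ (|A ∩ B| ≥ 1) — true.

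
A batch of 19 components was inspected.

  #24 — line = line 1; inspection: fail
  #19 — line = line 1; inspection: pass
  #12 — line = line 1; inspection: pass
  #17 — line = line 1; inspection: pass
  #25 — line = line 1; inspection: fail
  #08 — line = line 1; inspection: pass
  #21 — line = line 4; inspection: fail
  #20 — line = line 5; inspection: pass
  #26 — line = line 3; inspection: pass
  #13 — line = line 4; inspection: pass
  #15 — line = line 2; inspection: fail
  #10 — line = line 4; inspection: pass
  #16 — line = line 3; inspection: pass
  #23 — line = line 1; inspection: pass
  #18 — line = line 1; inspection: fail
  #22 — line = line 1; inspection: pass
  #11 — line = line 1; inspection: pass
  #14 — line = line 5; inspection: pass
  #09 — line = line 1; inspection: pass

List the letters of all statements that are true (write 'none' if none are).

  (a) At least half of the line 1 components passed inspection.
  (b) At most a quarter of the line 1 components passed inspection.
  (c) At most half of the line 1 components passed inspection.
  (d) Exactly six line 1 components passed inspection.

|A| = 11, |A ∩ B| = 8, |A ∖ B| = 3.
(a) |A ∩ B| ≥ |A ∖ B|: holds.
(b) |A ∩ B| / |A| ≤ 1/4: fails.
(c) |A ∩ B| ≤ |A ∖ B|: fails.
(d) |A ∩ B| = 6: fails.

(a)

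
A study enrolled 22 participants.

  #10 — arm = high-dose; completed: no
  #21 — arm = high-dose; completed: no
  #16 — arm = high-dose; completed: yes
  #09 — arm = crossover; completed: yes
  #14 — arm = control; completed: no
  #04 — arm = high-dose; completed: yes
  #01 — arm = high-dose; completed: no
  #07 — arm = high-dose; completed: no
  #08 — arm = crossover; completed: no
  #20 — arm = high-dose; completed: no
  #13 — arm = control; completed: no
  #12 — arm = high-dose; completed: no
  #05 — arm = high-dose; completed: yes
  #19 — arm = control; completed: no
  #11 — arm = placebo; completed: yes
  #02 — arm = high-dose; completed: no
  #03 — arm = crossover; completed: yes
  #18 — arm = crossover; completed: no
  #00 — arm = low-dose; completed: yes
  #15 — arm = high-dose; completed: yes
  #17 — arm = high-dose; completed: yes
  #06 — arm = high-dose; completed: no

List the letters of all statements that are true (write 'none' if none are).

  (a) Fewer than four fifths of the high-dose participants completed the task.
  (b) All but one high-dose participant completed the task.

|A| = 13, |A ∩ B| = 5, |A ∖ B| = 8.
(a) |A ∩ B| / |A| < 4/5: holds.
(b) |A ∖ B| = 1: fails.

(a)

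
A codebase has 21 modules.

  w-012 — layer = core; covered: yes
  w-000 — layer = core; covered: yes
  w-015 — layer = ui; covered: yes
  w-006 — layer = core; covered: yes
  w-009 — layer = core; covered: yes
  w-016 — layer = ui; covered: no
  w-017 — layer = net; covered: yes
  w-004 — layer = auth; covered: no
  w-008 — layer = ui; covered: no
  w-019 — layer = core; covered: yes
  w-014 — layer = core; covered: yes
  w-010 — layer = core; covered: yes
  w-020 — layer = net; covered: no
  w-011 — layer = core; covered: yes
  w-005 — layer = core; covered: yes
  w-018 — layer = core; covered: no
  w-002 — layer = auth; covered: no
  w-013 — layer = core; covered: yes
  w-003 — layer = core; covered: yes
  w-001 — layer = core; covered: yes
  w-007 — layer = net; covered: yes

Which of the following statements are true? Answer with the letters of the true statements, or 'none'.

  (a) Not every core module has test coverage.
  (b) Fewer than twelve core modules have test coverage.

(a)

|A| = 13, |A ∩ B| = 12, |A ∖ B| = 1.
(a) A ⊄ B (|A ∖ B| ≥ 1): holds.
(b) |A ∩ B| < 12: fails.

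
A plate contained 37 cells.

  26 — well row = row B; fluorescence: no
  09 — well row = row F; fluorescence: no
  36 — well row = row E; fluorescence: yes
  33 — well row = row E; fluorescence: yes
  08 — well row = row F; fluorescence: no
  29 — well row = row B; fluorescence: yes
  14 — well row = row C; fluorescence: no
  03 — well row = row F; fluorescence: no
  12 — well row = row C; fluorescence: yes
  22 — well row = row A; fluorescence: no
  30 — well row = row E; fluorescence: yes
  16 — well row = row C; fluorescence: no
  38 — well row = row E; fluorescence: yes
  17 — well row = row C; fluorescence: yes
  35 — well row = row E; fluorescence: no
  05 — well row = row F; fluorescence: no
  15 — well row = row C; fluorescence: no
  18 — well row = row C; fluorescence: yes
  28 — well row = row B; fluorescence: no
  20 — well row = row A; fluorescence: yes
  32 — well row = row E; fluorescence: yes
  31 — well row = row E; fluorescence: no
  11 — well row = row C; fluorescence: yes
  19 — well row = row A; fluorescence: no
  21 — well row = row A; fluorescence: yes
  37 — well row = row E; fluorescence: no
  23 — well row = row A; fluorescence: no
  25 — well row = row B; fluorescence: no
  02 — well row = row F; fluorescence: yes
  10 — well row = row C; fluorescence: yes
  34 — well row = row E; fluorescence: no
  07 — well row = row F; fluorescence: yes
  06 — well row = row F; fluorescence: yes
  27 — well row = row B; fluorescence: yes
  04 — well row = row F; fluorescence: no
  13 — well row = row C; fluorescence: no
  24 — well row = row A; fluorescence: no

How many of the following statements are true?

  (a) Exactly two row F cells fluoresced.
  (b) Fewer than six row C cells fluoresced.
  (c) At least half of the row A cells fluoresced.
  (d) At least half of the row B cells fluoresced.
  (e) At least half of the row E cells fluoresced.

(a) row F: |A| = 8, |A ∩ B| = 3; needs |A ∩ B| = 2 — false.
(b) row C: |A| = 9, |A ∩ B| = 5; needs |A ∩ B| < 6 — true.
(c) row A: |A| = 6, |A ∩ B| = 2; needs |A ∩ B| ≥ |A ∖ B| — false.
(d) row B: |A| = 5, |A ∩ B| = 2; needs |A ∩ B| ≥ |A ∖ B| — false.
(e) row E: |A| = 9, |A ∩ B| = 5; needs |A ∩ B| ≥ |A ∖ B| — true.

2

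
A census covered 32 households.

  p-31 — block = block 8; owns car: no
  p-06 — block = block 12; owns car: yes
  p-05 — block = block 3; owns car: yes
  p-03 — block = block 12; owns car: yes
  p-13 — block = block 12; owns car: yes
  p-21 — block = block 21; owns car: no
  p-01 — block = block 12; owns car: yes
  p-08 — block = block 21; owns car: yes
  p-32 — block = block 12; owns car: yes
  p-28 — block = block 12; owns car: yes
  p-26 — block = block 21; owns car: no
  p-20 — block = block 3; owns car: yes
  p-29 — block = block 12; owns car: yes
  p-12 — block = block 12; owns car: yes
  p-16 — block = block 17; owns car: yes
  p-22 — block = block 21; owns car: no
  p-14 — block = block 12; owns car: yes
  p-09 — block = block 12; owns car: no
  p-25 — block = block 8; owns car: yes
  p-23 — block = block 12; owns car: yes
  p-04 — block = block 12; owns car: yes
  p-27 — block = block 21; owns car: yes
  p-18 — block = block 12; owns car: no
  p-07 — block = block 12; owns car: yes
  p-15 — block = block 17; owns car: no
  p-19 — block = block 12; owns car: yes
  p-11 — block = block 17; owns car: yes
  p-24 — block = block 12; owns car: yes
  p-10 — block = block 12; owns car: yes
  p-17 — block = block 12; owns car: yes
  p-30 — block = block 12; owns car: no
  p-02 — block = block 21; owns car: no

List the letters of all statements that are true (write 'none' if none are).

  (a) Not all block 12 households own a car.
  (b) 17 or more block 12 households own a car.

|A| = 19, |A ∩ B| = 16, |A ∖ B| = 3.
(a) A ⊄ B (|A ∖ B| ≥ 1): holds.
(b) |A ∩ B| ≥ 17: fails.

(a)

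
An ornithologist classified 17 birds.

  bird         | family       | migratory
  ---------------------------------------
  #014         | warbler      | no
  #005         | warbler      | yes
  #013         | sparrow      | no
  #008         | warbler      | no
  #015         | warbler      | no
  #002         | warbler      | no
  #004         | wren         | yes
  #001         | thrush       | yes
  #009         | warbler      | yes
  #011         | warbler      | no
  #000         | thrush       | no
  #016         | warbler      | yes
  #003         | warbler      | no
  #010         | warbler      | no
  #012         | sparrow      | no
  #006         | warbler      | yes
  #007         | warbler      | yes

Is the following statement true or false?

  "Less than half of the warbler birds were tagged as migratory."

'Less than half of the warbler birds were tagged as migratory' holds iff |A ∩ B| < |A ∖ B|.
A (the restrictor) = {#014, #005, #008, #015, #002, #009, #011, #016, #003, #010, #006, #007}, |A| = 12.
A ∩ B = {#005, #009, #016, #006, #007}, so |A ∩ B| = 5.
A ∖ B = {#014, #008, #015, #002, #011, #003, #010}, so |A ∖ B| = 7.
5 < 7, so the statement is true.

True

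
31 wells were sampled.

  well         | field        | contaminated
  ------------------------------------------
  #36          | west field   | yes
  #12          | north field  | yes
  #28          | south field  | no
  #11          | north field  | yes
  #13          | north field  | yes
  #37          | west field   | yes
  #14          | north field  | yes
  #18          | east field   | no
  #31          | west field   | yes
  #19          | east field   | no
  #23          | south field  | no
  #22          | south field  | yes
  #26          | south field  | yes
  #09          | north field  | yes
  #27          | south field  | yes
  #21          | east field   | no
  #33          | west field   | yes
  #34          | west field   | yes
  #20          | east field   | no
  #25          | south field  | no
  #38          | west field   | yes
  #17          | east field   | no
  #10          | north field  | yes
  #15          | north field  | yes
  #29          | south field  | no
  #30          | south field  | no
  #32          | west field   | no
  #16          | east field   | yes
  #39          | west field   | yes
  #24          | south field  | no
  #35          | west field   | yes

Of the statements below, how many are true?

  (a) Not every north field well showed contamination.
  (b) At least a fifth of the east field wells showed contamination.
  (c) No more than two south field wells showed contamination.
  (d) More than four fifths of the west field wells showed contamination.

1

(a) north field: |A| = 7, |A ∩ B| = 7; needs A ⊄ B (|A ∖ B| ≥ 1) — false.
(b) east field: |A| = 6, |A ∩ B| = 1; needs |A ∩ B| / |A| ≥ 1/5 — false.
(c) south field: |A| = 9, |A ∩ B| = 3; needs |A ∩ B| ≤ 2 — false.
(d) west field: |A| = 9, |A ∩ B| = 8; needs |A ∩ B| / |A| > 4/5 — true.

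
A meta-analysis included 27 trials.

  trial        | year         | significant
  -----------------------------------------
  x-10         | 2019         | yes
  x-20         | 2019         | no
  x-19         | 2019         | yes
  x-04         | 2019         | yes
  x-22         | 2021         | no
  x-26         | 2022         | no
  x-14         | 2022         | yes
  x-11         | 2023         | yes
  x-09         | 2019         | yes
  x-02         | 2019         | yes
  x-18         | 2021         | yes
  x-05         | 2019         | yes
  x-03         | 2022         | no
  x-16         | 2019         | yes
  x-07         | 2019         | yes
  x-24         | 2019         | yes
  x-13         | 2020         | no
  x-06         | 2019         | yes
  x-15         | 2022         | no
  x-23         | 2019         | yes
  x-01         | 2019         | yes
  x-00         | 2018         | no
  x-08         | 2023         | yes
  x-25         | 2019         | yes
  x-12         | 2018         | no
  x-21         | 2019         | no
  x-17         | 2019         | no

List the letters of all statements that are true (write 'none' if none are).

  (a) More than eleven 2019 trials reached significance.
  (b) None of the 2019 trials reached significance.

|A| = 16, |A ∩ B| = 13, |A ∖ B| = 3.
(a) |A ∩ B| > 11: holds.
(b) A ∩ B = ∅ (|A ∩ B| = 0): fails.

(a)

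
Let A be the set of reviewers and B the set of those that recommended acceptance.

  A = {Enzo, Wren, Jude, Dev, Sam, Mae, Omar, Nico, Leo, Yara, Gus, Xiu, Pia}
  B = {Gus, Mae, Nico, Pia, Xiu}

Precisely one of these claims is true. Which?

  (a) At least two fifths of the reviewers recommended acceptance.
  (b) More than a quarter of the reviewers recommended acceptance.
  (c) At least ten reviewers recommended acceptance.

(b)

|A| = 13, |A ∩ B| = 5, |A ∖ B| = 8.
(a) requires |A ∩ B| / |A| ≥ 2/5: false.
(b) requires |A ∩ B| / |A| > 1/4: true.
(c) requires |A ∩ B| ≥ 10: false.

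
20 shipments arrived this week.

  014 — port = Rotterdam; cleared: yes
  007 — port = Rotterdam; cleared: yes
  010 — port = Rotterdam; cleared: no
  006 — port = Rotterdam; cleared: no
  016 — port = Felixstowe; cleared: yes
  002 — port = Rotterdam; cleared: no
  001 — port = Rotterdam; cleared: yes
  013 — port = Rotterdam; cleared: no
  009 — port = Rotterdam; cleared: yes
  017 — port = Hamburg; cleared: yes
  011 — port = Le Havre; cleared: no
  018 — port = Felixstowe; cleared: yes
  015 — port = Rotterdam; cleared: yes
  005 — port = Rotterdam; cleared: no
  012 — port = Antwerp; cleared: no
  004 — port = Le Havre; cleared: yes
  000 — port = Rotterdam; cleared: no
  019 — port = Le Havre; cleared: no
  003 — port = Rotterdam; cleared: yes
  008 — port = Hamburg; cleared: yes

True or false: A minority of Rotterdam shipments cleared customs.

False

'A minority of Rotterdam shipments cleared customs' holds iff |A ∩ B| < |A ∖ B|.
A (the restrictor) = {014, 007, 010, 006, 002, 001, 013, 009, 015, 005, 000, 003}, |A| = 12.
A ∩ B = {014, 007, 001, 009, 015, 003}, so |A ∩ B| = 6.
A ∖ B = {010, 006, 002, 013, 005, 000}, so |A ∖ B| = 6.
6 = 6, so the statement is false.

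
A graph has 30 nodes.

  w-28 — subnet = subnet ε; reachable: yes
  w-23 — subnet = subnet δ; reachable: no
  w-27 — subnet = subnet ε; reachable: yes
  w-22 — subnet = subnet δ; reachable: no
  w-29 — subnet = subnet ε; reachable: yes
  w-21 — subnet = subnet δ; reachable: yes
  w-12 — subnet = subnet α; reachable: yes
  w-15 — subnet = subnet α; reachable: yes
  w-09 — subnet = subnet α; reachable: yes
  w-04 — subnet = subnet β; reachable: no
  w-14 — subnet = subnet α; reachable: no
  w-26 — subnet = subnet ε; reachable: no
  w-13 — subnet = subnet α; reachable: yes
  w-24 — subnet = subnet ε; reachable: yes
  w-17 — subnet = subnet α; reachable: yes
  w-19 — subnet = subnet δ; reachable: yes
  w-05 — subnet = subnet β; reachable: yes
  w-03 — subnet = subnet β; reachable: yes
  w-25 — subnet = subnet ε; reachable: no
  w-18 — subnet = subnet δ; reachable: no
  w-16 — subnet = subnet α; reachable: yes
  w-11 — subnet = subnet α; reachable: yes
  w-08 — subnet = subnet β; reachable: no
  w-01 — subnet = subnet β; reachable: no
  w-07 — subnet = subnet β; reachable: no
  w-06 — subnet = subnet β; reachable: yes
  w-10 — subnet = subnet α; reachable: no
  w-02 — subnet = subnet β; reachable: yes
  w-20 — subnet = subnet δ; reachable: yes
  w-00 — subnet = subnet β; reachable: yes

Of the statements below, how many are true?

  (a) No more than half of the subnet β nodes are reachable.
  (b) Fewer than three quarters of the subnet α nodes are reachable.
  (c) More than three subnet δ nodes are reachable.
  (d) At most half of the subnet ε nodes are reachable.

(a) subnet β: |A| = 9, |A ∩ B| = 5; needs |A ∩ B| ≤ |A ∖ B| — false.
(b) subnet α: |A| = 9, |A ∩ B| = 7; needs |A ∩ B| / |A| < 3/4 — false.
(c) subnet δ: |A| = 6, |A ∩ B| = 3; needs |A ∩ B| > 3 — false.
(d) subnet ε: |A| = 6, |A ∩ B| = 4; needs |A ∩ B| ≤ |A ∖ B| — false.

0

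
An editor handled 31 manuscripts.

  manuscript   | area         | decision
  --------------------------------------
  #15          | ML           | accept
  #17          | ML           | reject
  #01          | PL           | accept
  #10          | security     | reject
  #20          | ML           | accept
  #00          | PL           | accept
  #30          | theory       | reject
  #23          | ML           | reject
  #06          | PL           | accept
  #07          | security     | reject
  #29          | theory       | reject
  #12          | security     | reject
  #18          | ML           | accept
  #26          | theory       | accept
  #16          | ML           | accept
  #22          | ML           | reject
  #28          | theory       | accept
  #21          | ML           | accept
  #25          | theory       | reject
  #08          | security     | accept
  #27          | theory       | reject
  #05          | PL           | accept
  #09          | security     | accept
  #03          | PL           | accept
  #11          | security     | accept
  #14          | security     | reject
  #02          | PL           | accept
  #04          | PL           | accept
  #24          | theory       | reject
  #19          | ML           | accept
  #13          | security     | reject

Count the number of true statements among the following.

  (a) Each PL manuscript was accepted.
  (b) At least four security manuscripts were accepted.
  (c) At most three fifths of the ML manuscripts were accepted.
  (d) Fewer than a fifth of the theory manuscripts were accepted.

1

(a) PL: |A| = 7, |A ∩ B| = 7; needs A ⊆ B, i.e. every element of A is in B (|A ∖ B| = 0) — true.
(b) security: |A| = 8, |A ∩ B| = 3; needs |A ∩ B| ≥ 4 — false.
(c) ML: |A| = 9, |A ∩ B| = 6; needs |A ∩ B| / |A| ≤ 3/5 — false.
(d) theory: |A| = 7, |A ∩ B| = 2; needs |A ∩ B| / |A| < 1/5 — false.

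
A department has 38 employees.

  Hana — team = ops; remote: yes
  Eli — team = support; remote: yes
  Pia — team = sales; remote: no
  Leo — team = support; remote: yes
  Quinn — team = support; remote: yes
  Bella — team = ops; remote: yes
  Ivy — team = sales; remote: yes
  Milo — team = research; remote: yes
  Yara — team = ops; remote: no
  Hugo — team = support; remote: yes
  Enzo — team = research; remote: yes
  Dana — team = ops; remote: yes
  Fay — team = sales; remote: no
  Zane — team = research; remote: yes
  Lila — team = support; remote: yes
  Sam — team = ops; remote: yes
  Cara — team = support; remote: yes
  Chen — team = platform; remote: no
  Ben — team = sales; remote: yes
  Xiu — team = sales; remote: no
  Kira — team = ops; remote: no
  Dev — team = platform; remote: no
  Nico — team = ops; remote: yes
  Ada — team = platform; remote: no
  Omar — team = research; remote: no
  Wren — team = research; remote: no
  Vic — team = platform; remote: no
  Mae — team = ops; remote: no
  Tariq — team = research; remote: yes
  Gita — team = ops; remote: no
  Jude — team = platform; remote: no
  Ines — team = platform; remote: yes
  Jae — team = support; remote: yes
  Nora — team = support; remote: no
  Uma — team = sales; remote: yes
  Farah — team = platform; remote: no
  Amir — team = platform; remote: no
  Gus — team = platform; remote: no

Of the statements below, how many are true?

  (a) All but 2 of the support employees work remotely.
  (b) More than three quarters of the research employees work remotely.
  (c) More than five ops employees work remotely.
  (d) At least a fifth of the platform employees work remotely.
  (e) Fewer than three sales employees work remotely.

0

(a) support: |A| = 8, |A ∩ B| = 7; needs |A ∖ B| = 2 — false.
(b) research: |A| = 6, |A ∩ B| = 4; needs |A ∩ B| / |A| > 3/4 — false.
(c) ops: |A| = 9, |A ∩ B| = 5; needs |A ∩ B| > 5 — false.
(d) platform: |A| = 9, |A ∩ B| = 1; needs |A ∩ B| / |A| ≥ 1/5 — false.
(e) sales: |A| = 6, |A ∩ B| = 3; needs |A ∩ B| < 3 — false.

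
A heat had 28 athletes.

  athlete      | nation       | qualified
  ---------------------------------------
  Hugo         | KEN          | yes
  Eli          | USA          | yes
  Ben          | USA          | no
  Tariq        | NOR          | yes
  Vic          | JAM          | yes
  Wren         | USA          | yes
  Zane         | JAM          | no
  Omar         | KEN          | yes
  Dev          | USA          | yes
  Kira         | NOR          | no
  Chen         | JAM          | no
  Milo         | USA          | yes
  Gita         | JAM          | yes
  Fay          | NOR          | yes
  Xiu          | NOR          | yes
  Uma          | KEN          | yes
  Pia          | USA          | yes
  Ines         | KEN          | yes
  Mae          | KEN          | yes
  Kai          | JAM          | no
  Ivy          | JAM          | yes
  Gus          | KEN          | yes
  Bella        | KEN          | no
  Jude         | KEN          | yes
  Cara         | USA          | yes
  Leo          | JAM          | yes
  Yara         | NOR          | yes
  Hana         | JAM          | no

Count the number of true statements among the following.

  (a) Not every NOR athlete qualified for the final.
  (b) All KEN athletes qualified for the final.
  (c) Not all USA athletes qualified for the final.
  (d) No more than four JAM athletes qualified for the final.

(a) NOR: |A| = 5, |A ∩ B| = 4; needs A ⊄ B (|A ∖ B| ≥ 1) — true.
(b) KEN: |A| = 8, |A ∩ B| = 7; needs A ⊆ B, i.e. every element of A is in B (|A ∖ B| = 0) — false.
(c) USA: |A| = 7, |A ∩ B| = 6; needs A ⊄ B (|A ∖ B| ≥ 1) — true.
(d) JAM: |A| = 8, |A ∩ B| = 4; needs |A ∩ B| ≤ 4 — true.

3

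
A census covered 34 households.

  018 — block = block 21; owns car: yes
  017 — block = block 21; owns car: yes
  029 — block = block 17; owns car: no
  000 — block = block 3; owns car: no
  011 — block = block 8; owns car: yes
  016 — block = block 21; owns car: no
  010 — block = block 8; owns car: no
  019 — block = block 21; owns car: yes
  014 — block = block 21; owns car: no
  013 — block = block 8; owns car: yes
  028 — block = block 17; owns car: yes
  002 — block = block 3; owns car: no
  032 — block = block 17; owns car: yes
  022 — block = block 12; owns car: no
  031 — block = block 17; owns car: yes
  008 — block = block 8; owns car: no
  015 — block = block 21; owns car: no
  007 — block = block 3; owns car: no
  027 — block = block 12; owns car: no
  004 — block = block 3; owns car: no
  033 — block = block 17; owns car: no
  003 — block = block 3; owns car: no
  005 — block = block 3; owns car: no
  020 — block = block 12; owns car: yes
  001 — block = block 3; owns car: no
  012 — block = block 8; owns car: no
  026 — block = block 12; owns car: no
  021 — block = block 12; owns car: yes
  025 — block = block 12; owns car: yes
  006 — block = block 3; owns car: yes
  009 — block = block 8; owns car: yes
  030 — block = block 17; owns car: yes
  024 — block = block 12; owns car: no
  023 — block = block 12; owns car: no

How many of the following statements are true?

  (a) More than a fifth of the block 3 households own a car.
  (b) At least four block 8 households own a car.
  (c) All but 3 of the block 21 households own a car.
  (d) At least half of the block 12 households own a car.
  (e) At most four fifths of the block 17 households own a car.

2

(a) block 3: |A| = 8, |A ∩ B| = 1; needs |A ∩ B| / |A| > 1/5 — false.
(b) block 8: |A| = 6, |A ∩ B| = 3; needs |A ∩ B| ≥ 4 — false.
(c) block 21: |A| = 6, |A ∩ B| = 3; needs |A ∖ B| = 3 — true.
(d) block 12: |A| = 8, |A ∩ B| = 3; needs |A ∩ B| ≥ |A ∖ B| — false.
(e) block 17: |A| = 6, |A ∩ B| = 4; needs |A ∩ B| / |A| ≤ 4/5 — true.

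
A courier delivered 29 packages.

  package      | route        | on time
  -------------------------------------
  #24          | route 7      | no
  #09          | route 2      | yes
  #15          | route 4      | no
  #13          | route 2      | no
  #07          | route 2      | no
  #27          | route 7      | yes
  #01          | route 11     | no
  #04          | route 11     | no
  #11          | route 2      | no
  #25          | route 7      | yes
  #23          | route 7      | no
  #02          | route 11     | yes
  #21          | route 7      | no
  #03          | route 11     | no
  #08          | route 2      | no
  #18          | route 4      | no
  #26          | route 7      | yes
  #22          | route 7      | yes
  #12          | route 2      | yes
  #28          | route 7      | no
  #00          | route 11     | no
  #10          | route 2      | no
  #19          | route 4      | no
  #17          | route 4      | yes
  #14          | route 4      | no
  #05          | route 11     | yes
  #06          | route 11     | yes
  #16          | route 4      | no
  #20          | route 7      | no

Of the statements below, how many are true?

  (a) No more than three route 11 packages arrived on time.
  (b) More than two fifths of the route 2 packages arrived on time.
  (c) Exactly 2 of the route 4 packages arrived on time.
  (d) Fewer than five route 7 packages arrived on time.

2

(a) route 11: |A| = 7, |A ∩ B| = 3; needs |A ∩ B| ≤ 3 — true.
(b) route 2: |A| = 7, |A ∩ B| = 2; needs |A ∩ B| / |A| > 2/5 — false.
(c) route 4: |A| = 6, |A ∩ B| = 1; needs |A ∩ B| = 2 — false.
(d) route 7: |A| = 9, |A ∩ B| = 4; needs |A ∩ B| < 5 — true.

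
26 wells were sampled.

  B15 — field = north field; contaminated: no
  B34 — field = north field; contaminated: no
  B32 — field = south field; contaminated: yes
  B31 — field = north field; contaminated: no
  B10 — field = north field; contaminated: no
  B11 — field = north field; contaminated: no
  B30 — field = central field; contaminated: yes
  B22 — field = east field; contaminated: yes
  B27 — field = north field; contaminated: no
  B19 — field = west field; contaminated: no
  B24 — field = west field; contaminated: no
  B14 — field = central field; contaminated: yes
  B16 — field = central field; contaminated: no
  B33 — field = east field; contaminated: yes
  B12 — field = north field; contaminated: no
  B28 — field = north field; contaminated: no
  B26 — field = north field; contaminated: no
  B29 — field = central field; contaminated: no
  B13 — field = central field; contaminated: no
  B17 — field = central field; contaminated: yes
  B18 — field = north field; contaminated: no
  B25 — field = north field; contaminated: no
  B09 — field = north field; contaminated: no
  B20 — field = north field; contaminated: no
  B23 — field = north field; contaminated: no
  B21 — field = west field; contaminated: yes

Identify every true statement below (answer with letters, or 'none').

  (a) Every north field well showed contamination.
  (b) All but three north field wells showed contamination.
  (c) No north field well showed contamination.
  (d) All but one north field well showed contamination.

|A| = 14, |A ∩ B| = 0, |A ∖ B| = 14.
(a) A ⊆ B, i.e. every element of A is in B (|A ∖ B| = 0): fails.
(b) |A ∖ B| = 3: fails.
(c) A ∩ B = ∅ (|A ∩ B| = 0): holds.
(d) |A ∖ B| = 1: fails.

(c)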